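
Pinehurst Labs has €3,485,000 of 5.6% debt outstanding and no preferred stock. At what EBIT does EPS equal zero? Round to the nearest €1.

€195,160

Annual interest = 5.6% × €3,485,000 = €195,160.00.
Without preferred stock the financial break-even is simply EBIT = interest = €195,160.00.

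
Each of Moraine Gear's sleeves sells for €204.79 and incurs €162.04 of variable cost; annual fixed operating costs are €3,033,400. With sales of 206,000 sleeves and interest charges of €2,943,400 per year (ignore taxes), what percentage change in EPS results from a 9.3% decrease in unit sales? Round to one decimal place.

-28.9%

Contribution at this volume is 206,000 × €42.75 = €8,806,500.00.
Operating income = contribution − fixed costs = €8,806,500.00 − €3,033,400 = €5,773,100.00.
Interest = €2,943,400.00, so EBIT − I = €2,829,700.00.
Degree of combined leverage = contribution ÷ (EBIT − I) = €8,806,500.00 ÷ €2,829,700.00 = 3.1122.
%ΔEPS = DCL × %ΔSales = 3.1122 × -9.3% = -28.9%.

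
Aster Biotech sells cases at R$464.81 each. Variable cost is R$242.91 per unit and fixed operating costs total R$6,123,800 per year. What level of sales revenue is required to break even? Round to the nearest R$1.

R$12,827,415

CM per unit = R$464.81 − R$242.91 = R$221.90; CM ratio = R$221.90 / R$464.81 = 0.4774.
Break-even sales = FC ÷ CM ratio = R$6,123,800 × R$464.81 / R$221.90 = R$12,827,415.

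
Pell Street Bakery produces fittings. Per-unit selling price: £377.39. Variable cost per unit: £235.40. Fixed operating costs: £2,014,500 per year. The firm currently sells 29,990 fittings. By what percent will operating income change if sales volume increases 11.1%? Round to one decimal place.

+21.1%

Contribution at this volume is 29,990 × £141.99 = £4,258,280.10.
Operating income = contribution − fixed costs = £4,258,280.10 − £2,014,500 = £2,243,780.10.
DOL = contribution ÷ EBIT = £4,258,280.10 ÷ £2,243,780.10 = 1.8978.
So EBIT moves 1.8978 × (+11.1%) = +21.1%.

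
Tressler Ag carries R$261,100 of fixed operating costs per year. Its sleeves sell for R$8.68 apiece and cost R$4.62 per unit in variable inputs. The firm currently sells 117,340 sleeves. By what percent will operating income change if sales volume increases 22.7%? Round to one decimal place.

+50.2%

Total contribution margin = 117,340 × R$4.06 = R$476,400.40.
Subtracting fixed costs: EBIT = R$476,400.40 − R$261,100 = R$215,300.40.
Degree of operating leverage = R$476,400.40 / R$215,300.40 = 2.2127.
%ΔEBIT = DOL × %ΔSales = 2.2127 × +22.7% = +50.2%.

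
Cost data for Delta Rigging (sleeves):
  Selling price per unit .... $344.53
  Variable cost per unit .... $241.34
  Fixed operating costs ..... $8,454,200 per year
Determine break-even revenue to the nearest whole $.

$28,226,820

CM per unit = $344.53 − $241.34 = $103.19; CM ratio = $103.19 / $344.53 = 0.2995.
Break-even sales = FC ÷ CM ratio = $8,454,200 × $344.53 / $103.19 = $28,226,820.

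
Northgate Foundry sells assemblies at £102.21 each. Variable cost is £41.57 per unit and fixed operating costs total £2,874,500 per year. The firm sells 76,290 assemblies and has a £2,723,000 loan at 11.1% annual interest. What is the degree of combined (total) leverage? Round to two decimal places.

Total contribution margin = 76,290 × £60.64 = £4,626,225.60.
Operating income = contribution − fixed costs = £4,626,225.60 − £2,874,500 = £1,751,725.60. Interest = £302,253.00, so EBIT − I = £1,449,472.60.
DCL = contribution ÷ (EBIT − I) = £4,626,225.60 ÷ £1,449,472.60 = 3.1917.

3.19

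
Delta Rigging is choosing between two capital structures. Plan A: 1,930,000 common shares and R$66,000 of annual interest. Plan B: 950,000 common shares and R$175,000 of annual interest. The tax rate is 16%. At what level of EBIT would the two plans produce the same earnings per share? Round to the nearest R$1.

R$280,663

Set EPS_A = EPS_B: (EBIT − R$66,000)(1 − 0.16) ÷ 1,930,000 = (EBIT − R$175,000)(1 − 0.16) ÷ 950,000.
The (1 − t) factor cancels: (EBIT − 66,000) × 950,000 = (EBIT − 175,000) × 1,930,000.
Solving, EBIT = (175,000·1,930,000 − 66,000·950,000) / (1,930,000 − 950,000) = 275,050,000,000 / 980,000 = 280,663.27.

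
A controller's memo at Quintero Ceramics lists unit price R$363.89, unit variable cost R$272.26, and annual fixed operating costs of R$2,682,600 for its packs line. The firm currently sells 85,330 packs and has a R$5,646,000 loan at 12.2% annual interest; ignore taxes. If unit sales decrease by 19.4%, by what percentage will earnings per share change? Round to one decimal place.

Total contribution margin = 85,330 × R$91.63 = R$7,818,787.90.
EBIT = R$7,818,787.90 − R$2,682,600 = R$5,136,187.90.
Interest = R$688,812.00, so EBIT − I = R$4,447,375.90.
DCL = total CM / (EBIT − I) = R$7,818,787.90 / R$4,447,375.90 = 1.7581.
EPS therefore changes by 1.7581 × (-19.4%) = -34.1%.

-34.1%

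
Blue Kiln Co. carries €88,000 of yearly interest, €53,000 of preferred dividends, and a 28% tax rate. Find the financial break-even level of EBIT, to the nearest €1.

Grossing the preferred dividend up to pre-tax terms: €53,000 / (1 − 0.28) = €73,611.11.
EPS = 0 when EBIT covers interest plus the pre-tax preferred burden: €88,000 + €73,611.11 = €161,611.11.

€161,611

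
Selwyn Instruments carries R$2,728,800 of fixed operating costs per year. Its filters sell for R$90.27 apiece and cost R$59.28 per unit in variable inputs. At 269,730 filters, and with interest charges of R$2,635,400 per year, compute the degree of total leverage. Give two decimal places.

Contribution at this volume is 269,730 × R$30.99 = R$8,358,932.70.
EBIT = R$8,358,932.70 − R$2,728,800 = R$5,630,132.70. Interest = R$2,635,400.00.
DOL = R$8,358,932.70 ÷ R$5,630,132.70 = 1.4847; DFL = R$5,630,132.70 ÷ R$2,994,732.70 = 1.8800.
Combined leverage = 1.4847 × 1.8800 = 2.7912.

2.79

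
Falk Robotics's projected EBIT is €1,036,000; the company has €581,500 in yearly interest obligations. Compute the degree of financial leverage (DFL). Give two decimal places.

2.28

Annual interest charges come to €581,500.00.
DFL = EBIT ÷ (EBIT − I) = €1,036,000 ÷ (€1,036,000 − €581,500.00) = €1,036,000 ÷ €454,500.00 = 2.2794.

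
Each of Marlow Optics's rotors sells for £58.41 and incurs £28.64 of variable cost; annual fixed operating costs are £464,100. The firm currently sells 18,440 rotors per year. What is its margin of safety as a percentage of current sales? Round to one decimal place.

15.5%

Unit CM = price − variable cost = £58.41 − £28.64 = £29.77. Break-even units = £464,100 ÷ £29.77 = 15,589.52; break-even revenue = 15,589.52 × £58.41 = £910,583.84.
Current sales = 18,440 × £58.41 = £1,077,080.40.
Margin of safety = (£1,077,080.40 − £910,583.84) ÷ £1,077,080.40 = 15.5%.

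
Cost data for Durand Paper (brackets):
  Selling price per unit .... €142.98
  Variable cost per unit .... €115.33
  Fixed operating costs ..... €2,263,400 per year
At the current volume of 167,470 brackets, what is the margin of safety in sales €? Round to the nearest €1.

Contribution margin per unit = €142.98 − €115.33 = €27.65. Break-even units = €2,263,400 ÷ €27.65 = 81,858.95; break-even revenue = 81,858.95 × €142.98 = €11,704,192.84.
Actual sales revenue = 167,470 × €142.98 = €23,944,860.60.
Margin of safety = €23,944,860.60 − €11,704,192.84 = €12,240,668.

€12,240,668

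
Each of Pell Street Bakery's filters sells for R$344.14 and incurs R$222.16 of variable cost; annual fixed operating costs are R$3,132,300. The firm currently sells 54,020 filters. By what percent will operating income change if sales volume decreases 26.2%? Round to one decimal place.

-49.9%

Contribution at this volume is 54,020 × R$121.98 = R$6,589,359.60.
Subtracting fixed costs: EBIT = R$6,589,359.60 − R$3,132,300 = R$3,457,059.60.
Degree of operating leverage = R$6,589,359.60 / R$3,457,059.60 = 1.9061.
Operating income changes by 1.9061 × -26.2% = -49.9%.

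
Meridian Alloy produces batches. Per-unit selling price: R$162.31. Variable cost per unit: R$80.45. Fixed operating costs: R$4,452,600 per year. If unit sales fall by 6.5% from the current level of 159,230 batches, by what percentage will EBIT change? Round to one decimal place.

At 159,230 units, contribution = 159,230 × R$81.86 = R$13,034,567.80.
Operating income = contribution − fixed costs = R$13,034,567.80 − R$4,452,600 = R$8,581,967.80.
DOL = contribution ÷ EBIT = R$13,034,567.80 ÷ R$8,581,967.80 = 1.5188.
%ΔEBIT = DOL × %ΔSales = 1.5188 × -6.5% = -9.9%.

-9.9%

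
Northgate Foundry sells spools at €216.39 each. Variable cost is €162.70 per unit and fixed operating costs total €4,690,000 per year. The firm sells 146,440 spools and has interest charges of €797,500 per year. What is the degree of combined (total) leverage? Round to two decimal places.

3.31

Contribution at this volume is 146,440 × €53.69 = €7,862,363.60.
Subtracting fixed costs: EBIT = €7,862,363.60 − €4,690,000 = €3,172,363.60. Interest = €797,500.00.
DOL = €7,862,363.60 ÷ €3,172,363.60 = 2.4784; DFL = €3,172,363.60 ÷ €2,374,863.60 = 1.3358.
Combined leverage = 2.4784 × 1.3358 = 3.3106.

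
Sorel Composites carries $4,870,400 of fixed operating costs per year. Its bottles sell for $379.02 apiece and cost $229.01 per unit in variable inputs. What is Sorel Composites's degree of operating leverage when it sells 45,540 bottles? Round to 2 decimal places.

3.48

Total contribution margin = 45,540 × $150.01 = $6,831,455.40.
EBIT = $6,831,455.40 − $4,870,400 = $1,961,055.40.
DOL = contribution ÷ EBIT = $6,831,455.40 ÷ $1,961,055.40 = 3.4836.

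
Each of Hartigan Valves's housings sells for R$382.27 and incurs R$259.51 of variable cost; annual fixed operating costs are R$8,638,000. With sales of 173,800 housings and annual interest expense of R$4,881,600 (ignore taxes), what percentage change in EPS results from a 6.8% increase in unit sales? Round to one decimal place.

+18.6%

At 173,800 units, contribution = 173,800 × R$122.76 = R$21,335,688.00.
Subtracting fixed costs: EBIT = R$21,335,688.00 − R$8,638,000 = R$12,697,688.00.
After interest of R$4,881,600.00, pre-tax earnings = R$7,816,088.00.
DCL = total CM / (EBIT − I) = R$21,335,688.00 / R$7,816,088.00 = 2.7297.
%ΔEPS = DCL × %ΔSales = 2.7297 × +6.8% = +18.6%.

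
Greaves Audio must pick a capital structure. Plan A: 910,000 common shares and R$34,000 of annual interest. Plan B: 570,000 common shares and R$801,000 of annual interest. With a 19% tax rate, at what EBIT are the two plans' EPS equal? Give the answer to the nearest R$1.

R$2,086,853

At indifference, (EBIT − 34,000)(1 − t)/910,000 = (EBIT − 801,000)(1 − t)/570,000.
Cancelling (1 − t) and cross-multiplying: 570,000·(EBIT − 34,000) = 910,000·(EBIT − 801,000).
Solving, EBIT = (801,000·910,000 − 34,000·570,000) / (910,000 − 570,000) = 709,530,000,000 / 340,000 = 2,086,852.94.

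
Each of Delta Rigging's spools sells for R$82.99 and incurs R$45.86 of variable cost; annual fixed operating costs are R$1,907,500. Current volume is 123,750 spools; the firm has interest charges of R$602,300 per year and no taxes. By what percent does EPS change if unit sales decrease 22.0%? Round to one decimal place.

-48.5%

At 123,750 units, contribution = 123,750 × R$37.13 = R$4,594,837.50.
Subtracting fixed costs: EBIT = R$4,594,837.50 − R$1,907,500 = R$2,687,337.50.
After interest of R$602,300.00, pre-tax earnings = R$2,085,037.50.
DCL = total CM / (EBIT − I) = R$4,594,837.50 / R$2,085,037.50 = 2.2037.
EPS therefore changes by 2.2037 × (-22.0%) = -48.5%.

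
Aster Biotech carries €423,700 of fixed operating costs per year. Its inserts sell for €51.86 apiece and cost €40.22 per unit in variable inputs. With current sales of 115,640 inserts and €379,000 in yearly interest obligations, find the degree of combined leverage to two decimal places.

2.48

Total contribution margin = 115,640 × €11.64 = €1,346,049.60.
Operating income = contribution − fixed costs = €1,346,049.60 − €423,700 = €922,349.60. Interest = €379,000.00.
DOL = €1,346,049.60 ÷ €922,349.60 = 1.4594; DFL = €922,349.60 ÷ €543,349.60 = 1.6975.
DCL = DOL × DFL = 1.4594 × 1.6975 = 2.4773.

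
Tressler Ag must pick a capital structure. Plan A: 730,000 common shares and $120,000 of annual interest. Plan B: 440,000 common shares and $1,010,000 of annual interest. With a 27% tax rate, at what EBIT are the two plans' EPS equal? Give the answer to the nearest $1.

$2,360,345

Set EPS_A = EPS_B: (EBIT − $120,000)(1 − 0.27) ÷ 730,000 = (EBIT − $1,010,000)(1 − 0.27) ÷ 440,000.
Cancelling (1 − t) and cross-multiplying: 440,000·(EBIT − 120,000) = 730,000·(EBIT − 1,010,000).
Solving, EBIT = (1,010,000·730,000 − 120,000·440,000) / (730,000 − 440,000) = 684,500,000,000 / 290,000 = 2,360,344.83.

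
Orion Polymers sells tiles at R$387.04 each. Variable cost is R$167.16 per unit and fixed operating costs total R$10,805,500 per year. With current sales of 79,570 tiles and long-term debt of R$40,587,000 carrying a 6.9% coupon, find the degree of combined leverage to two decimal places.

At 79,570 units, contribution = 79,570 × R$219.88 = R$17,495,851.60.
Subtracting fixed costs: EBIT = R$17,495,851.60 − R$10,805,500 = R$6,690,351.60. Interest = R$2,800,503.00.
DOL = R$17,495,851.60 ÷ R$6,690,351.60 = 2.6151; DFL = R$6,690,351.60 ÷ R$3,889,848.60 = 1.7200.
DCL = DOL × DFL = 2.6151 × 1.7200 = 4.4980.

4.50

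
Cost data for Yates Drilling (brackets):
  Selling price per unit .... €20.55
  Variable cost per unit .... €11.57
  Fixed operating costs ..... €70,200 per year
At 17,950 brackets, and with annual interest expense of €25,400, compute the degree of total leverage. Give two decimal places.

2.46

Total contribution margin = 17,950 × €8.98 = €161,191.00.
EBIT = €161,191.00 − €70,200 = €90,991.00. Interest = €25,400.00.
DOL = €161,191.00 ÷ €90,991.00 = 1.7715; DFL = €90,991.00 ÷ €65,591.00 = 1.3872.
Combined leverage = 1.7715 × 1.3872 = 2.4574.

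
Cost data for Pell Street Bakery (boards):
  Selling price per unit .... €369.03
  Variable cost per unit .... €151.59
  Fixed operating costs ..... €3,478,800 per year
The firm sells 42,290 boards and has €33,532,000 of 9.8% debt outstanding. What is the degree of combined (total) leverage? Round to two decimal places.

3.78

Contribution at this volume is 42,290 × €217.44 = €9,195,537.60.
Operating income = contribution − fixed costs = €9,195,537.60 − €3,478,800 = €5,716,737.60. Interest = €3,286,136.00.
DOL = €9,195,537.60 ÷ €5,716,737.60 = 1.6085; DFL = €5,716,737.60 ÷ €2,430,601.60 = 2.3520.
Combined leverage = 1.6085 × 2.3520 = 3.7832.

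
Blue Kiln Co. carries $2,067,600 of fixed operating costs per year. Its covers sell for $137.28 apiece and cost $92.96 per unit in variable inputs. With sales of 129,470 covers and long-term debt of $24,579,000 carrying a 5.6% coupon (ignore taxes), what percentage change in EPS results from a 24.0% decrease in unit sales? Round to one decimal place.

Total contribution margin = 129,470 × $44.32 = $5,738,110.40.
Operating income = contribution − fixed costs = $5,738,110.40 − $2,067,600 = $3,670,510.40.
Interest = $1,376,424.00, so EBIT − I = $2,294,086.40.
Degree of combined leverage = contribution ÷ (EBIT − I) = $5,738,110.40 ÷ $2,294,086.40 = 2.5013.
EPS therefore changes by 2.5013 × (-24.0%) = -60.0%.

-60.0%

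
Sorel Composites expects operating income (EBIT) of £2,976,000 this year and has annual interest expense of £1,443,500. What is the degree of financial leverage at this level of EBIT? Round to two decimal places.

Interest = £1,443,500.00.
DFL = EBIT ÷ (EBIT − I) = £2,976,000 ÷ (£2,976,000 − £1,443,500.00) = £2,976,000 ÷ £1,532,500.00 = 1.9419.

1.94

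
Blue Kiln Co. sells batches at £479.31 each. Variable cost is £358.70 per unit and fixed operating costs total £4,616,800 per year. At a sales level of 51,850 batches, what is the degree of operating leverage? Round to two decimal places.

Contribution at this volume is 51,850 × £120.61 = £6,253,628.50.
Operating income = contribution − fixed costs = £6,253,628.50 − £4,616,800 = £1,636,828.50.
DOL = contribution ÷ EBIT = £6,253,628.50 ÷ £1,636,828.50 = 3.8206.

3.82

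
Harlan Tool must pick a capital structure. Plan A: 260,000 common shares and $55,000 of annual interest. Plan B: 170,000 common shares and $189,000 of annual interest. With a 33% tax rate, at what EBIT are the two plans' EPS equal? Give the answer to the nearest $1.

Set EPS_A = EPS_B: (EBIT − $55,000)(1 − 0.33) ÷ 260,000 = (EBIT − $189,000)(1 − 0.33) ÷ 170,000.
Cancelling (1 − t) and cross-multiplying: 170,000·(EBIT − 55,000) = 260,000·(EBIT − 189,000).
Solving, EBIT = (189,000·260,000 − 55,000·170,000) / (260,000 − 170,000) = 39,790,000,000 / 90,000 = 442,111.11.

$442,111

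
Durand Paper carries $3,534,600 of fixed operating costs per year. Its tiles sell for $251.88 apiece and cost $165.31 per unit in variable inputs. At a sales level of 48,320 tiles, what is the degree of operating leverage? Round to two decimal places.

At 48,320 units, contribution = 48,320 × $86.57 = $4,183,062.40.
Subtracting fixed costs: EBIT = $4,183,062.40 − $3,534,600 = $648,462.40.
Degree of operating leverage = $4,183,062.40 / $648,462.40 = 6.4507.

6.45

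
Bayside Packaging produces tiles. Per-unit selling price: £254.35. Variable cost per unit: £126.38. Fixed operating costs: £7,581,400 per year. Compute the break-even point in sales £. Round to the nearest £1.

£15,068,603

CM per unit = £254.35 − £126.38 = £127.97; CM ratio = £127.97 / £254.35 = 0.5031.
Break-even revenue = fixed costs × price ÷ CM = £7,581,400 × £254.35 ÷ £127.97 = £15,068,603.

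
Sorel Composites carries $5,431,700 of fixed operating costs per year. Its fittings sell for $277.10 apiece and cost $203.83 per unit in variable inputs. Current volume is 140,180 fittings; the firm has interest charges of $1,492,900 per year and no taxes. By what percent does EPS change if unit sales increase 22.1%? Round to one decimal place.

Total contribution margin = 140,180 × $73.27 = $10,270,988.60.
EBIT = $10,270,988.60 − $5,431,700 = $4,839,288.60.
After interest of $1,492,900.00, pre-tax earnings = $3,346,388.60.
DCL = total CM / (EBIT − I) = $10,270,988.60 / $3,346,388.60 = 3.0693.
%ΔEPS = DCL × %ΔSales = 3.0693 × +22.1% = +67.8%.

+67.8%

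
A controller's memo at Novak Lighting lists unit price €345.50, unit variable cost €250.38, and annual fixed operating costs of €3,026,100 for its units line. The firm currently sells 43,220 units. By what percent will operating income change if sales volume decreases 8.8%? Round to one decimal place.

Contribution at this volume is 43,220 × €95.12 = €4,111,086.40.
Operating income = contribution − fixed costs = €4,111,086.40 − €3,026,100 = €1,084,986.40.
So DOL = total CM / EBIT = €4,111,086.40 / €1,084,986.40 = 3.7891.
%ΔEBIT = DOL × %ΔSales = 3.7891 × -8.8% = -33.3%.

-33.3%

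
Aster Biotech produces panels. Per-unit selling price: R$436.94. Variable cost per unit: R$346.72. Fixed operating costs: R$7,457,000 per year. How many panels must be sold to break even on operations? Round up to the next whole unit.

Unit CM = price − variable cost = R$436.94 − R$346.72 = R$90.22.
Break-even Q = R$7,457,000 / R$90.22 = 82,653.51 → 82,654 panels.

82,654 panels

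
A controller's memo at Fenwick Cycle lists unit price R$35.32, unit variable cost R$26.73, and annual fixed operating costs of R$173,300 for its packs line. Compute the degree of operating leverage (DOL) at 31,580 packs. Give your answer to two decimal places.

2.77

Total contribution margin = 31,580 × R$8.59 = R$271,272.20.
Subtracting fixed costs: EBIT = R$271,272.20 − R$173,300 = R$97,972.20.
So DOL = total CM / EBIT = R$271,272.20 / R$97,972.20 = 2.7689.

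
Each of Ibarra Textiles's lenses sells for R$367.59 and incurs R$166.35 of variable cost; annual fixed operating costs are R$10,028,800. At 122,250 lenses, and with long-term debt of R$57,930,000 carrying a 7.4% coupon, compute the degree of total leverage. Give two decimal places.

Total contribution margin = 122,250 × R$201.24 = R$24,601,590.00.
EBIT = R$24,601,590.00 − R$10,028,800 = R$14,572,790.00. Interest = R$4,286,820.00, so EBIT − I = R$10,285,970.00.
Degree of total leverage = total CM / (EBIT − interest) = R$24,601,590.00 / R$10,285,970.00 = 2.3918.

2.39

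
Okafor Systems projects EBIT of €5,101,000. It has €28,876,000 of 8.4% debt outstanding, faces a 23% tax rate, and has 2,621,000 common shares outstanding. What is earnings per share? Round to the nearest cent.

Interest = €2,425,584.00, so EBT = €5,101,000 − €2,425,584.00 = €2,675,416.00.
After tax at 23%: net income = €2,675,416.00 × 0.77 = €2,060,070.32.
Per share: €2,060,070.32 / 2,621,000 shares = €0.79.

€0.79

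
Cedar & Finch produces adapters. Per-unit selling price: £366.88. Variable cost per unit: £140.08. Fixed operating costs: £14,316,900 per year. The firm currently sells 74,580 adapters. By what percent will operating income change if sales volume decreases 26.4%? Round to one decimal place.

-171.9%

Contribution at this volume is 74,580 × £226.80 = £16,914,744.00.
Subtracting fixed costs: EBIT = £16,914,744.00 − £14,316,900 = £2,597,844.00.
So DOL = total CM / EBIT = £16,914,744.00 / £2,597,844.00 = 6.5111.
Operating income changes by 6.5111 × -26.4% = -171.9%.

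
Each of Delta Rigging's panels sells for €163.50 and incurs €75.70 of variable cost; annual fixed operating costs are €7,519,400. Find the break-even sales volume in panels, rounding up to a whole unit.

85,643 panels

Contribution margin per unit = €163.50 − €75.70 = €87.80.
Units to break even: €7,519,400 ÷ €87.80 = 85,642.37, rounded up to 85,643.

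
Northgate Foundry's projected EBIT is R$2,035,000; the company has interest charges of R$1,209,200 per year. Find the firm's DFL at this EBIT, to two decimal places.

Interest = R$1,209,200.00.
DFL = EBIT ÷ (EBIT − I) = R$2,035,000 ÷ (R$2,035,000 − R$1,209,200.00) = R$2,035,000 ÷ R$825,800.00 = 2.4643.

2.46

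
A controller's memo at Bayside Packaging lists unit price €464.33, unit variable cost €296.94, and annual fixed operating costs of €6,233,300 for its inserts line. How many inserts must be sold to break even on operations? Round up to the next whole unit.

37,239 inserts

Unit CM = price − variable cost = €464.33 − €296.94 = €167.39.
Break-even volume = fixed costs ÷ CM per unit = €6,233,300 ÷ €167.39 = 37,238.19, so 37,239 inserts.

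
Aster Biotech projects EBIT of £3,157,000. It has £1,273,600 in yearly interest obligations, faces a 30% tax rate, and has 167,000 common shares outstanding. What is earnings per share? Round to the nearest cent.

£7.89

Pre-tax income = £3,157,000 − £1,273,600.00 = £1,883,400.00.
After tax at 30%: net income = £1,883,400.00 × 0.70 = £1,318,380.00.
EPS = £1,318,380.00 ÷ 167,000 = £7.89.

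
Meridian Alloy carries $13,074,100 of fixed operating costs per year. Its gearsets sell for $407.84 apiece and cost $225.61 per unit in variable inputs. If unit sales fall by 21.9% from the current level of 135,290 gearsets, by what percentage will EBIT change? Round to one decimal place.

-46.6%

Contribution at this volume is 135,290 × $182.23 = $24,653,896.70.
EBIT = $24,653,896.70 − $13,074,100 = $11,579,796.70.
DOL = contribution ÷ EBIT = $24,653,896.70 ÷ $11,579,796.70 = 2.1290.
Operating income changes by 2.1290 × -21.9% = -46.6%.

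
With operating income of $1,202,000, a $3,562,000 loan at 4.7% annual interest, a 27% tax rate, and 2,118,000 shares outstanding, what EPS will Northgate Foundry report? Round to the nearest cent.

$0.36

Interest = $167,414.00, so EBT = $1,202,000 − $167,414.00 = $1,034,586.00.
After tax at 27%: net income = $1,034,586.00 × 0.73 = $755,247.78.
EPS = $755,247.78 ÷ 2,118,000 = $0.36.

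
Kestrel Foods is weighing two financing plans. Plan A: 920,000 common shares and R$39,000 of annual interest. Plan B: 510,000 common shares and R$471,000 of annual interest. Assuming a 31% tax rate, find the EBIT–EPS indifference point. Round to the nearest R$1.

Set EPS_A = EPS_B: (EBIT − R$39,000)(1 − 0.31) ÷ 920,000 = (EBIT − R$471,000)(1 − 0.31) ÷ 510,000.
The (1 − t) factor cancels: (EBIT − 39,000) × 510,000 = (EBIT − 471,000) × 920,000.
Solving, EBIT = (471,000·920,000 − 39,000·510,000) / (920,000 − 510,000) = 413,430,000,000 / 410,000 = 1,008,365.85.

R$1,008,366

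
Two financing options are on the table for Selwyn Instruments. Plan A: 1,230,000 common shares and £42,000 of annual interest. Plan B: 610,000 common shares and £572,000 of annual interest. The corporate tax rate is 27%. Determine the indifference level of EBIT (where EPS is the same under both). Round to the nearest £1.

Set EPS_A = EPS_B: (EBIT − £42,000)(1 − 0.27) ÷ 1,230,000 = (EBIT − £572,000)(1 − 0.27) ÷ 610,000.
The (1 − t) factor cancels: (EBIT − 42,000) × 610,000 = (EBIT − 572,000) × 1,230,000.
EBIT × (1,230,000 − 610,000) = 572,000 × 1,230,000 − 42,000 × 610,000 = 677,940,000,000, so EBIT = 677,940,000,000 ÷ 620,000 = 1,093,451.61.

£1,093,452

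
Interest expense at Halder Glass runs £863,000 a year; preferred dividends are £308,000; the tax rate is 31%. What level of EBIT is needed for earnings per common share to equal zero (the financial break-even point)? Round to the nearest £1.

Grossing the preferred dividend up to pre-tax terms: £308,000 / (1 − 0.31) = £446,376.81.
Financial break-even EBIT = interest + D_p ÷ (1 − t) = £863,000 + £446,376.81 = £1,309,376.81.

£1,309,377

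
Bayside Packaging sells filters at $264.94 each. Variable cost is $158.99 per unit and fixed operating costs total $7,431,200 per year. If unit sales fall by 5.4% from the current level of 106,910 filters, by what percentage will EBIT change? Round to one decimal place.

-15.7%

Total contribution margin = 106,910 × $105.95 = $11,327,114.50.
Subtracting fixed costs: EBIT = $11,327,114.50 − $7,431,200 = $3,895,914.50.
Degree of operating leverage = $11,327,114.50 / $3,895,914.50 = 2.9074.
So EBIT moves 2.9074 × (-5.4%) = -15.7%.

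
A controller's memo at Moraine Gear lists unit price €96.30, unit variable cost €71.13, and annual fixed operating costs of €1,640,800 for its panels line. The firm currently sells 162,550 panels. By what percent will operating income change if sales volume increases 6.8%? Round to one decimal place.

+11.4%

Contribution at this volume is 162,550 × €25.17 = €4,091,383.50.
Operating income = contribution − fixed costs = €4,091,383.50 − €1,640,800 = €2,450,583.50.
Degree of operating leverage = €4,091,383.50 / €2,450,583.50 = 1.6696.
So EBIT moves 1.6696 × (+6.8%) = +11.4%.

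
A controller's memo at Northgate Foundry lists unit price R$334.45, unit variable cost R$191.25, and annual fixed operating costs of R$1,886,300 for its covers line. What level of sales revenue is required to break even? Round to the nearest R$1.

R$4,405,538

CM per unit = R$334.45 − R$191.25 = R$143.20; CM ratio = R$143.20 / R$334.45 = 0.4282.
Break-even sales = FC ÷ CM ratio = R$1,886,300 × R$334.45 / R$143.20 = R$4,405,538.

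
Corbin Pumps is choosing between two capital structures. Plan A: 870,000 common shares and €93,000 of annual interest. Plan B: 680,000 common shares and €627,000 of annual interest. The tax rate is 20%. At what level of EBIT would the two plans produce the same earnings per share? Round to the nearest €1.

€2,538,158

Set EPS_A = EPS_B: (EBIT − €93,000)(1 − 0.20) ÷ 870,000 = (EBIT − €627,000)(1 − 0.20) ÷ 680,000.
Cancelling (1 − t) and cross-multiplying: 680,000·(EBIT − 93,000) = 870,000·(EBIT − 627,000).
Solving, EBIT = (627,000·870,000 − 93,000·680,000) / (870,000 − 680,000) = 482,250,000,000 / 190,000 = 2,538,157.89.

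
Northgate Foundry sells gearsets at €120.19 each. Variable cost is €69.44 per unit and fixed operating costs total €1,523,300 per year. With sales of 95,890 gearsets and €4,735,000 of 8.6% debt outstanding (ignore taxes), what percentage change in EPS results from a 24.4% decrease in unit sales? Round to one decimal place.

-40.4%

Contribution at this volume is 95,890 × €50.75 = €4,866,417.50.
EBIT = €4,866,417.50 − €1,523,300 = €3,343,117.50.
Interest = €407,210.00, so EBIT − I = €2,935,907.50.
DCL = total CM / (EBIT − I) = €4,866,417.50 / €2,935,907.50 = 1.6576.
%ΔEPS = DCL × %ΔSales = 1.6576 × -24.4% = -40.4%.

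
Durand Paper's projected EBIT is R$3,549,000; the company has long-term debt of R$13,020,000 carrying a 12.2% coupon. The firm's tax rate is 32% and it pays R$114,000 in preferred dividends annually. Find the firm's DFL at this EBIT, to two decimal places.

Interest = R$1,588,440.00.
Preferred dividends grossed up pre-tax: R$114,000 / (1 − 0.32) = R$167,647.06.
DFL = EBIT ÷ [EBIT − I − D_p/(1−t)] = R$3,549,000 ÷ [R$3,549,000 − R$1,588,440.00 − R$167,647.06] = R$3,549,000 ÷ R$1,792,912.94 = 1.9795.

1.98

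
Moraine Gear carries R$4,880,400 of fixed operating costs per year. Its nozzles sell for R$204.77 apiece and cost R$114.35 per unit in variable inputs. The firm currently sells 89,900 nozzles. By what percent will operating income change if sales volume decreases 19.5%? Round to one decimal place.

Contribution at this volume is 89,900 × R$90.42 = R$8,128,758.00.
Subtracting fixed costs: EBIT = R$8,128,758.00 − R$4,880,400 = R$3,248,358.00.
Degree of operating leverage = R$8,128,758.00 / R$3,248,358.00 = 2.5024.
So EBIT moves 2.5024 × (-19.5%) = -48.8%.

-48.8%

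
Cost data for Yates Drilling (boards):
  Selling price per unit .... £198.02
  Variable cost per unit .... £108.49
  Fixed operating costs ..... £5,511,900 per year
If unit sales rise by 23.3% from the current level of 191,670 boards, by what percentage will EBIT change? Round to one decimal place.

Total contribution margin = 191,670 × £89.53 = £17,160,215.10.
Subtracting fixed costs: EBIT = £17,160,215.10 − £5,511,900 = £11,648,315.10.
DOL = contribution ÷ EBIT = £17,160,215.10 ÷ £11,648,315.10 = 1.4732.
%ΔEBIT = DOL × %ΔSales = 1.4732 × +23.3% = +34.3%.

+34.3%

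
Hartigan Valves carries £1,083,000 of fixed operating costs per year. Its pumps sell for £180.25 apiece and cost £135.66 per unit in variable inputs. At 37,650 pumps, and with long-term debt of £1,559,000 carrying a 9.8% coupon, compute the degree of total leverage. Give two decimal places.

At 37,650 units, contribution = 37,650 × £44.59 = £1,678,813.50.
Subtracting fixed costs: EBIT = £1,678,813.50 − £1,083,000 = £595,813.50. Interest = £152,782.00.
DOL = £1,678,813.50 ÷ £595,813.50 = 2.8177; DFL = £595,813.50 ÷ £443,031.50 = 1.3449.
Combined leverage = 2.8177 × 1.3449 = 3.7895.

3.79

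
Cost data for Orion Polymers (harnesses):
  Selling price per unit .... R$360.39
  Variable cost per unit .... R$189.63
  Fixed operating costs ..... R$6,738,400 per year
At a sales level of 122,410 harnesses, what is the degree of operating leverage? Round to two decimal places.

At 122,410 units, contribution = 122,410 × R$170.76 = R$20,902,731.60.
Operating income = contribution − fixed costs = R$20,902,731.60 − R$6,738,400 = R$14,164,331.60.
So DOL = total CM / EBIT = R$20,902,731.60 / R$14,164,331.60 = 1.4757.

1.48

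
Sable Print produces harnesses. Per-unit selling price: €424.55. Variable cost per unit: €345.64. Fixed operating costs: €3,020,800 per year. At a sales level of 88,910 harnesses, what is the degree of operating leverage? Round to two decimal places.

1.76

Total contribution margin = 88,910 × €78.91 = €7,015,888.10.
EBIT = €7,015,888.10 − €3,020,800 = €3,995,088.10.
So DOL = total CM / EBIT = €7,015,888.10 / €3,995,088.10 = 1.7561.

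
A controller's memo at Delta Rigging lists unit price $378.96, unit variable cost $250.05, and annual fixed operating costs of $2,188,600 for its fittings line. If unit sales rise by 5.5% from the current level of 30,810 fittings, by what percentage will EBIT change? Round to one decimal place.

+12.3%

Total contribution margin = 30,810 × $128.91 = $3,971,717.10.
Operating income = contribution − fixed costs = $3,971,717.10 − $2,188,600 = $1,783,117.10.
Degree of operating leverage = $3,971,717.10 / $1,783,117.10 = 2.2274.
Operating income changes by 2.2274 × +5.5% = +12.3%.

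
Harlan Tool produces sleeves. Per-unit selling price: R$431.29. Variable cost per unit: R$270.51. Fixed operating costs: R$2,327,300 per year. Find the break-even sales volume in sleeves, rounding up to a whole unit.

Contribution margin per unit = R$431.29 − R$270.51 = R$160.78.
Break-even Q = R$2,327,300 / R$160.78 = 14,475.06 → 14,476 sleeves.

14,476 sleeves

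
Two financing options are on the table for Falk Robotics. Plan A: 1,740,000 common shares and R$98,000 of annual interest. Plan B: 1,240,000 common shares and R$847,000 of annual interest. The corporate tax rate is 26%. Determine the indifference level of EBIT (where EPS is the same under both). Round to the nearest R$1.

Set EPS_A = EPS_B: (EBIT − R$98,000)(1 − 0.26) ÷ 1,740,000 = (EBIT − R$847,000)(1 − 0.26) ÷ 1,240,000.
Cancelling (1 − t) and cross-multiplying: 1,240,000·(EBIT − 98,000) = 1,740,000·(EBIT − 847,000).
EBIT × (1,740,000 − 1,240,000) = 847,000 × 1,740,000 − 98,000 × 1,240,000 = 1,352,260,000,000, so EBIT = 1,352,260,000,000 ÷ 500,000 = 2,704,520.00.

R$2,704,520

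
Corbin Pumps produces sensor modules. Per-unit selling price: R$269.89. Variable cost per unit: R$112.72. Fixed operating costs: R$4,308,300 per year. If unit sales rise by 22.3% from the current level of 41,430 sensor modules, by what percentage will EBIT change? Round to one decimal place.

At 41,430 units, contribution = 41,430 × R$157.17 = R$6,511,553.10.
Operating income = contribution − fixed costs = R$6,511,553.10 − R$4,308,300 = R$2,203,253.10.
So DOL = total CM / EBIT = R$6,511,553.10 / R$2,203,253.10 = 2.9554.
So EBIT moves 2.9554 × (+22.3%) = +65.9%.

+65.9%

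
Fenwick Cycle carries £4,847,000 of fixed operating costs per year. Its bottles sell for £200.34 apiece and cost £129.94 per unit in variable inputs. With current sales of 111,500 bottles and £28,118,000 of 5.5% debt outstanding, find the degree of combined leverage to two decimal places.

5.39

Total contribution margin = 111,500 × £70.40 = £7,849,600.00.
EBIT = £7,849,600.00 − £4,847,000 = £3,002,600.00. Interest = £1,546,490.00.
DOL = £7,849,600.00 ÷ £3,002,600.00 = 2.6143; DFL = £3,002,600.00 ÷ £1,456,110.00 = 2.0621.
Combined leverage = 2.6143 × 2.0621 = 5.3909.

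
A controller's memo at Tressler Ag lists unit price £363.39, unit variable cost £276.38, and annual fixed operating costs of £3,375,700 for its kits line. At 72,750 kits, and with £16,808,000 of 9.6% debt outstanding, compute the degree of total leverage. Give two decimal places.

Total contribution margin = 72,750 × £87.01 = £6,329,977.50.
Operating income = contribution − fixed costs = £6,329,977.50 − £3,375,700 = £2,954,277.50. Interest = £1,613,568.00.
DOL = £6,329,977.50 ÷ £2,954,277.50 = 2.1426; DFL = £2,954,277.50 ÷ £1,340,709.50 = 2.2035.
Combined leverage = 2.1426 × 2.2035 = 4.7212.

4.72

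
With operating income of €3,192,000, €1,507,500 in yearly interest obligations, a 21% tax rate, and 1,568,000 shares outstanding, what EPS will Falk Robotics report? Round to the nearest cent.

Pre-tax income = €3,192,000 − €1,507,500.00 = €1,684,500.00.
Net income = €1,684,500.00 × (1 − 0.21) = €1,330,755.00.
EPS = €1,330,755.00 ÷ 1,568,000 = €0.85.

€0.85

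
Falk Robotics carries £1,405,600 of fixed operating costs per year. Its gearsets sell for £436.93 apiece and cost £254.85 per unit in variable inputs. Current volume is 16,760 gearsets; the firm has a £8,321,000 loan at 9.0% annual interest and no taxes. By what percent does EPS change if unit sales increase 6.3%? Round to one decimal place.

Total contribution margin = 16,760 × £182.08 = £3,051,660.80.
Operating income = contribution − fixed costs = £3,051,660.80 − £1,405,600 = £1,646,060.80.
After interest of £748,890.00, pre-tax earnings = £897,170.80.
Degree of combined leverage = contribution ÷ (EBIT − I) = £3,051,660.80 ÷ £897,170.80 = 3.4014.
EPS therefore changes by 3.4014 × (+6.3%) = +21.4%.

+21.4%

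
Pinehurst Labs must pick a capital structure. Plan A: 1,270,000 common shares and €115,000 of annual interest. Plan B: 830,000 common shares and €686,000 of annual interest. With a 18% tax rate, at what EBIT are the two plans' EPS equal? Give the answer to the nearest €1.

€1,763,114

Set EPS_A = EPS_B: (EBIT − €115,000)(1 − 0.18) ÷ 1,270,000 = (EBIT − €686,000)(1 − 0.18) ÷ 830,000.
Cancelling (1 − t) and cross-multiplying: 830,000·(EBIT − 115,000) = 1,270,000·(EBIT − 686,000).
Solving, EBIT = (686,000·1,270,000 − 115,000·830,000) / (1,270,000 − 830,000) = 775,770,000,000 / 440,000 = 1,763,113.64.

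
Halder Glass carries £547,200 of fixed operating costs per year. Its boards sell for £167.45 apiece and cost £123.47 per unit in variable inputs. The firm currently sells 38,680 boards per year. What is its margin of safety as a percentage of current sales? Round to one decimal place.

Contribution margin per unit = £167.45 − £123.47 = £43.98. Break-even units = £547,200 ÷ £43.98 = 12,442.02; break-even revenue = 12,442.02 × £167.45 = £2,083,416.10.
Current sales = 38,680 × £167.45 = £6,476,966.00.
Margin of safety = (£6,476,966.00 − £2,083,416.10) ÷ £6,476,966.00 = 67.8%.

67.8%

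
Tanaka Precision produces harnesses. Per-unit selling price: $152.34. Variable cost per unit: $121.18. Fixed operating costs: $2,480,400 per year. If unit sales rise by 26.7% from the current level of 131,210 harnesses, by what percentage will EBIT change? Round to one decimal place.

+67.9%

At 131,210 units, contribution = 131,210 × $31.16 = $4,088,503.60.
EBIT = $4,088,503.60 − $2,480,400 = $1,608,103.60.
Degree of operating leverage = $4,088,503.60 / $1,608,103.60 = 2.5424.
%ΔEBIT = DOL × %ΔSales = 2.5424 × +26.7% = +67.9%.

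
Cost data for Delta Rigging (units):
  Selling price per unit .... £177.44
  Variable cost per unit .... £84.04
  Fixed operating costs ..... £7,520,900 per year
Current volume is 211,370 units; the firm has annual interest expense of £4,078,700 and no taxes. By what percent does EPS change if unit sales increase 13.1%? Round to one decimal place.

Contribution at this volume is 211,370 × £93.40 = £19,741,958.00.
EBIT = £19,741,958.00 − £7,520,900 = £12,221,058.00.
Interest = £4,078,700.00, so EBIT − I = £8,142,358.00.
DCL = total CM / (EBIT − I) = £19,741,958.00 / £8,142,358.00 = 2.4246.
EPS therefore changes by 2.4246 × (+13.1%) = +31.8%.

+31.8%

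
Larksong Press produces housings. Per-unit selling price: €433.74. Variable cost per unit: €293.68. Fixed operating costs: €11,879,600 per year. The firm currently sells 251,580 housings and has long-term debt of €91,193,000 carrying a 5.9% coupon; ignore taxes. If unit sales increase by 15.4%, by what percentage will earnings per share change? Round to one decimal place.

+30.2%

Total contribution margin = 251,580 × €140.06 = €35,236,294.80.
Operating income = contribution − fixed costs = €35,236,294.80 − €11,879,600 = €23,356,694.80.
After interest of €5,380,387.00, pre-tax earnings = €17,976,307.80.
Degree of combined leverage = contribution ÷ (EBIT − I) = €35,236,294.80 ÷ €17,976,307.80 = 1.9602.
%ΔEPS = DCL × %ΔSales = 1.9602 × +15.4% = +30.2%.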